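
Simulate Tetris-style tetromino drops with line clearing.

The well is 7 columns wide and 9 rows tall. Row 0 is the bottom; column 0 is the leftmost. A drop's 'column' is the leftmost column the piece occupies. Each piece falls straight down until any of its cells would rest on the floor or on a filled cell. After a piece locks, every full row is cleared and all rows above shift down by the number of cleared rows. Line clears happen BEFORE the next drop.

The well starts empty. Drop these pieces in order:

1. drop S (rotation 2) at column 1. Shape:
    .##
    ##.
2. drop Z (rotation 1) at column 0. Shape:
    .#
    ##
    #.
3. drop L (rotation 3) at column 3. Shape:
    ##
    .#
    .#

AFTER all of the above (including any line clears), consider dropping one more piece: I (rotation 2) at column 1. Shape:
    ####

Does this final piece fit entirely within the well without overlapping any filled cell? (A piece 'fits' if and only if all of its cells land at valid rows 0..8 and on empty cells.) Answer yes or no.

Answer: yes

Derivation:
Drop 1: S rot2 at col 1 lands with bottom-row=0; cleared 0 line(s) (total 0); column heights now [0 1 2 2 0 0 0], max=2
Drop 2: Z rot1 at col 0 lands with bottom-row=0; cleared 0 line(s) (total 0); column heights now [2 3 2 2 0 0 0], max=3
Drop 3: L rot3 at col 3 lands with bottom-row=0; cleared 0 line(s) (total 0); column heights now [2 3 2 3 3 0 0], max=3
Test piece I rot2 at col 1 (width 4): heights before test = [2 3 2 3 3 0 0]; fits = True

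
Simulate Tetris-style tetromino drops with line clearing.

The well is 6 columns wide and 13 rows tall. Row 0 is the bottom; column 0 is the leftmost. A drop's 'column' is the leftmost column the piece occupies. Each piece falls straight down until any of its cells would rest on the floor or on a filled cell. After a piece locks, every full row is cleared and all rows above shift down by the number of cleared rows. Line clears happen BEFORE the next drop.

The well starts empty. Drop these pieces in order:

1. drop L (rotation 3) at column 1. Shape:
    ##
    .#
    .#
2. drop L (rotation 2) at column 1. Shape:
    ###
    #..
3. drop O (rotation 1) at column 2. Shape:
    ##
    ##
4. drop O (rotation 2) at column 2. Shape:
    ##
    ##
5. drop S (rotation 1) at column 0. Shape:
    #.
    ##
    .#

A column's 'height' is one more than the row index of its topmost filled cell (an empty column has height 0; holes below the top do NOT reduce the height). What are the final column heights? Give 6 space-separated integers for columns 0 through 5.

Answer: 8 7 9 9 0 0

Derivation:
Drop 1: L rot3 at col 1 lands with bottom-row=0; cleared 0 line(s) (total 0); column heights now [0 3 3 0 0 0], max=3
Drop 2: L rot2 at col 1 lands with bottom-row=3; cleared 0 line(s) (total 0); column heights now [0 5 5 5 0 0], max=5
Drop 3: O rot1 at col 2 lands with bottom-row=5; cleared 0 line(s) (total 0); column heights now [0 5 7 7 0 0], max=7
Drop 4: O rot2 at col 2 lands with bottom-row=7; cleared 0 line(s) (total 0); column heights now [0 5 9 9 0 0], max=9
Drop 5: S rot1 at col 0 lands with bottom-row=5; cleared 0 line(s) (total 0); column heights now [8 7 9 9 0 0], max=9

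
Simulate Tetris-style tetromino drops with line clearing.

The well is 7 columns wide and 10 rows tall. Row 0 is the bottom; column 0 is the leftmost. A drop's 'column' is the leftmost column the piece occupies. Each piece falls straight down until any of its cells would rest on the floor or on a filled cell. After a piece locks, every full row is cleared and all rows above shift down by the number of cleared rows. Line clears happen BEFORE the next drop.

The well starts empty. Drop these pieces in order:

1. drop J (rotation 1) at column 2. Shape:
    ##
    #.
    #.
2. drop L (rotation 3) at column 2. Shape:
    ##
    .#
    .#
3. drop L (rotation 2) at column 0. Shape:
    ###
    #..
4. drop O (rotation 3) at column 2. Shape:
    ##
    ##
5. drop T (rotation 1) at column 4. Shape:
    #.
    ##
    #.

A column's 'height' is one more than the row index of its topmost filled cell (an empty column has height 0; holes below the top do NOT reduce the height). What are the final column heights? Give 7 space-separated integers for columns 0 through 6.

Drop 1: J rot1 at col 2 lands with bottom-row=0; cleared 0 line(s) (total 0); column heights now [0 0 3 3 0 0 0], max=3
Drop 2: L rot3 at col 2 lands with bottom-row=3; cleared 0 line(s) (total 0); column heights now [0 0 6 6 0 0 0], max=6
Drop 3: L rot2 at col 0 lands with bottom-row=5; cleared 0 line(s) (total 0); column heights now [7 7 7 6 0 0 0], max=7
Drop 4: O rot3 at col 2 lands with bottom-row=7; cleared 0 line(s) (total 0); column heights now [7 7 9 9 0 0 0], max=9
Drop 5: T rot1 at col 4 lands with bottom-row=0; cleared 0 line(s) (total 0); column heights now [7 7 9 9 3 2 0], max=9

Answer: 7 7 9 9 3 2 0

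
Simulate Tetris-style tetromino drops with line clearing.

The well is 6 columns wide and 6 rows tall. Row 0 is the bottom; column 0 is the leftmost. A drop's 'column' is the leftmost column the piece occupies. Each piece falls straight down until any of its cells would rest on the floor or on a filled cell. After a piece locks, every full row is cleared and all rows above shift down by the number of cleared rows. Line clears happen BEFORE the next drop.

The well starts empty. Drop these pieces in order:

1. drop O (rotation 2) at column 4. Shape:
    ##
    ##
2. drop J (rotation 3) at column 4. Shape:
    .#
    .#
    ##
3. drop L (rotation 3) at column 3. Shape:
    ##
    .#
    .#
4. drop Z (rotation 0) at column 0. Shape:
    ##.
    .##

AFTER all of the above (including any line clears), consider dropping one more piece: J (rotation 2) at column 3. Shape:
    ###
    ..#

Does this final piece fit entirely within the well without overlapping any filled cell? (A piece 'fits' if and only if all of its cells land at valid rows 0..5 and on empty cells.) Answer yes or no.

Answer: no

Derivation:
Drop 1: O rot2 at col 4 lands with bottom-row=0; cleared 0 line(s) (total 0); column heights now [0 0 0 0 2 2], max=2
Drop 2: J rot3 at col 4 lands with bottom-row=2; cleared 0 line(s) (total 0); column heights now [0 0 0 0 3 5], max=5
Drop 3: L rot3 at col 3 lands with bottom-row=3; cleared 0 line(s) (total 0); column heights now [0 0 0 6 6 5], max=6
Drop 4: Z rot0 at col 0 lands with bottom-row=0; cleared 0 line(s) (total 0); column heights now [2 2 1 6 6 5], max=6
Test piece J rot2 at col 3 (width 3): heights before test = [2 2 1 6 6 5]; fits = False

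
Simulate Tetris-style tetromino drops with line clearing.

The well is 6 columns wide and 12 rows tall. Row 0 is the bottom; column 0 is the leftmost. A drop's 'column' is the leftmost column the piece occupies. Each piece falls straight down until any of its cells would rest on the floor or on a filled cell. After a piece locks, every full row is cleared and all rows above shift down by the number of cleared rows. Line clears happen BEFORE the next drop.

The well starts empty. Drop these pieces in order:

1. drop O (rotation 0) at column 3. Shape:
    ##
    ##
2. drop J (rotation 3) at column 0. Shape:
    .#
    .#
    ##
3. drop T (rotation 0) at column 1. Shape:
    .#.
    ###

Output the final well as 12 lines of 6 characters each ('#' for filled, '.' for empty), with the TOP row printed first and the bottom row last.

Drop 1: O rot0 at col 3 lands with bottom-row=0; cleared 0 line(s) (total 0); column heights now [0 0 0 2 2 0], max=2
Drop 2: J rot3 at col 0 lands with bottom-row=0; cleared 0 line(s) (total 0); column heights now [1 3 0 2 2 0], max=3
Drop 3: T rot0 at col 1 lands with bottom-row=3; cleared 0 line(s) (total 0); column heights now [1 4 5 4 2 0], max=5

Answer: ......
......
......
......
......
......
......
..#...
.###..
.#....
.#.##.
##.##.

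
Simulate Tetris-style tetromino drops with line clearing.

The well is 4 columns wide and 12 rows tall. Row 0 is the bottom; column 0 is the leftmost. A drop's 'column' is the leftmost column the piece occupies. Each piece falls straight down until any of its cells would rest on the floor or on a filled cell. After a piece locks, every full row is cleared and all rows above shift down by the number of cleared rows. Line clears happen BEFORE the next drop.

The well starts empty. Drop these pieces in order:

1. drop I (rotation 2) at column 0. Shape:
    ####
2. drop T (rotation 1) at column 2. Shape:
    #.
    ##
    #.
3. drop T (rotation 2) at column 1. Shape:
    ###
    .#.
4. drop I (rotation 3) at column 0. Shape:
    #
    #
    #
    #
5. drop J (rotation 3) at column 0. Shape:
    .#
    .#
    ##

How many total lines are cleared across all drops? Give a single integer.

Answer: 1

Derivation:
Drop 1: I rot2 at col 0 lands with bottom-row=0; cleared 1 line(s) (total 1); column heights now [0 0 0 0], max=0
Drop 2: T rot1 at col 2 lands with bottom-row=0; cleared 0 line(s) (total 1); column heights now [0 0 3 2], max=3
Drop 3: T rot2 at col 1 lands with bottom-row=3; cleared 0 line(s) (total 1); column heights now [0 5 5 5], max=5
Drop 4: I rot3 at col 0 lands with bottom-row=0; cleared 0 line(s) (total 1); column heights now [4 5 5 5], max=5
Drop 5: J rot3 at col 0 lands with bottom-row=5; cleared 0 line(s) (total 1); column heights now [6 8 5 5], max=8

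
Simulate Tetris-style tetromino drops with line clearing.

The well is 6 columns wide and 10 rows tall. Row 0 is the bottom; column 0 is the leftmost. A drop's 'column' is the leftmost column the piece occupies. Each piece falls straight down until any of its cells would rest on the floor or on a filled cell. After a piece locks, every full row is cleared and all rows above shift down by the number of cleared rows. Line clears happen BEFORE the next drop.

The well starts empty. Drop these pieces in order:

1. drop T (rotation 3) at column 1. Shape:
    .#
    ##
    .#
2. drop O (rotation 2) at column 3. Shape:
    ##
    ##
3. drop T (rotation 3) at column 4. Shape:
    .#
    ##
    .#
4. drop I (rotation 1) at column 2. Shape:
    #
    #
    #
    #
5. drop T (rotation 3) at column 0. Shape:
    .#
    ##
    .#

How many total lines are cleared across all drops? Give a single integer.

Drop 1: T rot3 at col 1 lands with bottom-row=0; cleared 0 line(s) (total 0); column heights now [0 2 3 0 0 0], max=3
Drop 2: O rot2 at col 3 lands with bottom-row=0; cleared 0 line(s) (total 0); column heights now [0 2 3 2 2 0], max=3
Drop 3: T rot3 at col 4 lands with bottom-row=1; cleared 0 line(s) (total 0); column heights now [0 2 3 2 3 4], max=4
Drop 4: I rot1 at col 2 lands with bottom-row=3; cleared 0 line(s) (total 0); column heights now [0 2 7 2 3 4], max=7
Drop 5: T rot3 at col 0 lands with bottom-row=2; cleared 0 line(s) (total 0); column heights now [4 5 7 2 3 4], max=7

Answer: 0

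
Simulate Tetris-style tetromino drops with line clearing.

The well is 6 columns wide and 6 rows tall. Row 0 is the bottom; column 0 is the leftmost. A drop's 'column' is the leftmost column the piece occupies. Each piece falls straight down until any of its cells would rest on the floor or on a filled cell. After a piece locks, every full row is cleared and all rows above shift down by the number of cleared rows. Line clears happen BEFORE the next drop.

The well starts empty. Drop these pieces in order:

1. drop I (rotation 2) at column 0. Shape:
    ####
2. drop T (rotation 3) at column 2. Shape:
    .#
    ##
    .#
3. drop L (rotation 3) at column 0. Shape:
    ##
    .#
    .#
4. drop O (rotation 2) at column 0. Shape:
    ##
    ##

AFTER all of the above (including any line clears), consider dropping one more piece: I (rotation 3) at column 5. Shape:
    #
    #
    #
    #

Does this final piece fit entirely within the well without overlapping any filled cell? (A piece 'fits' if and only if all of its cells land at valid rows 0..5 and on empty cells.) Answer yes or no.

Drop 1: I rot2 at col 0 lands with bottom-row=0; cleared 0 line(s) (total 0); column heights now [1 1 1 1 0 0], max=1
Drop 2: T rot3 at col 2 lands with bottom-row=1; cleared 0 line(s) (total 0); column heights now [1 1 3 4 0 0], max=4
Drop 3: L rot3 at col 0 lands with bottom-row=1; cleared 0 line(s) (total 0); column heights now [4 4 3 4 0 0], max=4
Drop 4: O rot2 at col 0 lands with bottom-row=4; cleared 0 line(s) (total 0); column heights now [6 6 3 4 0 0], max=6
Test piece I rot3 at col 5 (width 1): heights before test = [6 6 3 4 0 0]; fits = True

Answer: yes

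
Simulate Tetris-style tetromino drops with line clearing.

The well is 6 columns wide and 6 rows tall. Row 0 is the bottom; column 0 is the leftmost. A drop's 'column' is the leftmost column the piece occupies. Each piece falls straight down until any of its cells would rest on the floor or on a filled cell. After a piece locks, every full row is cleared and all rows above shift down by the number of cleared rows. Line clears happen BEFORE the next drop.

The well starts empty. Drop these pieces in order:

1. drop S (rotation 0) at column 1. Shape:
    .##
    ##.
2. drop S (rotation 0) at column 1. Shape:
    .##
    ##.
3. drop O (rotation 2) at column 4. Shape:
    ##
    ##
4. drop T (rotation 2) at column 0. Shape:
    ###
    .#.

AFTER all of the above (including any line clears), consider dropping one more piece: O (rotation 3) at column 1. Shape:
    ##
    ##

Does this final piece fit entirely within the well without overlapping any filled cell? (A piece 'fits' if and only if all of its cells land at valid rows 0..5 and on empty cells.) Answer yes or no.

Drop 1: S rot0 at col 1 lands with bottom-row=0; cleared 0 line(s) (total 0); column heights now [0 1 2 2 0 0], max=2
Drop 2: S rot0 at col 1 lands with bottom-row=2; cleared 0 line(s) (total 0); column heights now [0 3 4 4 0 0], max=4
Drop 3: O rot2 at col 4 lands with bottom-row=0; cleared 0 line(s) (total 0); column heights now [0 3 4 4 2 2], max=4
Drop 4: T rot2 at col 0 lands with bottom-row=3; cleared 0 line(s) (total 0); column heights now [5 5 5 4 2 2], max=5
Test piece O rot3 at col 1 (width 2): heights before test = [5 5 5 4 2 2]; fits = False

Answer: no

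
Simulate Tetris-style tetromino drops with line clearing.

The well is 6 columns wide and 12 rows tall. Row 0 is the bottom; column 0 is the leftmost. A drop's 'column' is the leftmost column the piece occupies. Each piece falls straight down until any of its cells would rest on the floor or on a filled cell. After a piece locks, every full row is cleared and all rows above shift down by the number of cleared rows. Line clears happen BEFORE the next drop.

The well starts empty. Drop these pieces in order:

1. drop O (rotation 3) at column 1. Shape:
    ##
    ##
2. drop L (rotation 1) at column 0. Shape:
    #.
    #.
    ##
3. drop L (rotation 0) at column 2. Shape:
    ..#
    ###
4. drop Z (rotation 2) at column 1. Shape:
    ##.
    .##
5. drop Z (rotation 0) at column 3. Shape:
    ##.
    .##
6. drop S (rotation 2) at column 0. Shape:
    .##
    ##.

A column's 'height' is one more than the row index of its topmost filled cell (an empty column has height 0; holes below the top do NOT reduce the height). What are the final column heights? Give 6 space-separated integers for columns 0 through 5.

Answer: 6 7 7 6 6 5

Derivation:
Drop 1: O rot3 at col 1 lands with bottom-row=0; cleared 0 line(s) (total 0); column heights now [0 2 2 0 0 0], max=2
Drop 2: L rot1 at col 0 lands with bottom-row=2; cleared 0 line(s) (total 0); column heights now [5 3 2 0 0 0], max=5
Drop 3: L rot0 at col 2 lands with bottom-row=2; cleared 0 line(s) (total 0); column heights now [5 3 3 3 4 0], max=5
Drop 4: Z rot2 at col 1 lands with bottom-row=3; cleared 0 line(s) (total 0); column heights now [5 5 5 4 4 0], max=5
Drop 5: Z rot0 at col 3 lands with bottom-row=4; cleared 0 line(s) (total 0); column heights now [5 5 5 6 6 5], max=6
Drop 6: S rot2 at col 0 lands with bottom-row=5; cleared 0 line(s) (total 0); column heights now [6 7 7 6 6 5], max=7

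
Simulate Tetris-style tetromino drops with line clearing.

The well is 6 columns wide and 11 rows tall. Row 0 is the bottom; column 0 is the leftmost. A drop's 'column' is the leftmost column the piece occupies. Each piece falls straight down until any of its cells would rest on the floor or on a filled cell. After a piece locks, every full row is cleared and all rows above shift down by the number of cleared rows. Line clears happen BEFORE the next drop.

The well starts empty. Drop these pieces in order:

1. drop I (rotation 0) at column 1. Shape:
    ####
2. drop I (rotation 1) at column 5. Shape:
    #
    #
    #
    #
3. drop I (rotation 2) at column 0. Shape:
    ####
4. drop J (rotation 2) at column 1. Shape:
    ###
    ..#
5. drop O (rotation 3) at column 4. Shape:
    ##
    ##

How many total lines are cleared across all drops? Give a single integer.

Answer: 0

Derivation:
Drop 1: I rot0 at col 1 lands with bottom-row=0; cleared 0 line(s) (total 0); column heights now [0 1 1 1 1 0], max=1
Drop 2: I rot1 at col 5 lands with bottom-row=0; cleared 0 line(s) (total 0); column heights now [0 1 1 1 1 4], max=4
Drop 3: I rot2 at col 0 lands with bottom-row=1; cleared 0 line(s) (total 0); column heights now [2 2 2 2 1 4], max=4
Drop 4: J rot2 at col 1 lands with bottom-row=2; cleared 0 line(s) (total 0); column heights now [2 4 4 4 1 4], max=4
Drop 5: O rot3 at col 4 lands with bottom-row=4; cleared 0 line(s) (total 0); column heights now [2 4 4 4 6 6], max=6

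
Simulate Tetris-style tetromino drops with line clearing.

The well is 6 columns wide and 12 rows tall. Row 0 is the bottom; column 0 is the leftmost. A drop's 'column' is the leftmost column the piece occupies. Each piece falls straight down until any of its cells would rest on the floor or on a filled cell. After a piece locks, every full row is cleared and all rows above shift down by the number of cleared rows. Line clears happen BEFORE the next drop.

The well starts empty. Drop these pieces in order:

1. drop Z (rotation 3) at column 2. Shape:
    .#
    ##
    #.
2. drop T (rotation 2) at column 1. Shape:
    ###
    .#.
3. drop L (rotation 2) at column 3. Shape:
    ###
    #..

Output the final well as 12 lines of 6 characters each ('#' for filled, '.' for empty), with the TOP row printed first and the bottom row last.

Drop 1: Z rot3 at col 2 lands with bottom-row=0; cleared 0 line(s) (total 0); column heights now [0 0 2 3 0 0], max=3
Drop 2: T rot2 at col 1 lands with bottom-row=2; cleared 0 line(s) (total 0); column heights now [0 4 4 4 0 0], max=4
Drop 3: L rot2 at col 3 lands with bottom-row=4; cleared 0 line(s) (total 0); column heights now [0 4 4 6 6 6], max=6

Answer: ......
......
......
......
......
......
...###
...#..
.###..
..##..
..##..
..#...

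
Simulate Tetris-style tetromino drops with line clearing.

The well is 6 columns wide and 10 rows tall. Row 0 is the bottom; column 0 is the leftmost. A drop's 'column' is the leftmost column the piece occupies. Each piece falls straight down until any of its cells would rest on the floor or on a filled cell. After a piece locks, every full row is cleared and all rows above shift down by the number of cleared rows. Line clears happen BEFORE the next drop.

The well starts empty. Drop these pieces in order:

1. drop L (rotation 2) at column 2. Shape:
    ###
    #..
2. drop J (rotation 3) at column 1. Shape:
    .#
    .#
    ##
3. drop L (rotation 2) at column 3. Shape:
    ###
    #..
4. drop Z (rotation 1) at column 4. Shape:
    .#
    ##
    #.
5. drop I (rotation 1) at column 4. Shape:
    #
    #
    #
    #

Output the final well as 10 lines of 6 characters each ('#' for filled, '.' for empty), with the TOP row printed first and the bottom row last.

Drop 1: L rot2 at col 2 lands with bottom-row=0; cleared 0 line(s) (total 0); column heights now [0 0 2 2 2 0], max=2
Drop 2: J rot3 at col 1 lands with bottom-row=2; cleared 0 line(s) (total 0); column heights now [0 3 5 2 2 0], max=5
Drop 3: L rot2 at col 3 lands with bottom-row=2; cleared 0 line(s) (total 0); column heights now [0 3 5 4 4 4], max=5
Drop 4: Z rot1 at col 4 lands with bottom-row=4; cleared 0 line(s) (total 0); column heights now [0 3 5 4 6 7], max=7
Drop 5: I rot1 at col 4 lands with bottom-row=6; cleared 0 line(s) (total 0); column heights now [0 3 5 4 10 7], max=10

Answer: ....#.
....#.
....#.
....##
....##
..#.#.
..####
.###..
..###.
..#...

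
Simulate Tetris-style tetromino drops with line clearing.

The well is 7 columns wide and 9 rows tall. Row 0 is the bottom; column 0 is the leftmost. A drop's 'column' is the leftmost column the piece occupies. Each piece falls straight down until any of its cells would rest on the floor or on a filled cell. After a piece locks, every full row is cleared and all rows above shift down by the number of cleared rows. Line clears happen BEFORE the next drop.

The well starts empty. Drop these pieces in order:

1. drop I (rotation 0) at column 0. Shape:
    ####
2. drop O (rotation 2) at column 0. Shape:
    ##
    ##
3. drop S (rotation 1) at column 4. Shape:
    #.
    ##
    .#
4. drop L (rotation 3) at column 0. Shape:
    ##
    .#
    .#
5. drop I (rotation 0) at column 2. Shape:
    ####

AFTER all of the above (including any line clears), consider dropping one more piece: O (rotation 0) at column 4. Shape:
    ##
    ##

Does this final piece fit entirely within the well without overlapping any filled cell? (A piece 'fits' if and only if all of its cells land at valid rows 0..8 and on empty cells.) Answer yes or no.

Answer: yes

Derivation:
Drop 1: I rot0 at col 0 lands with bottom-row=0; cleared 0 line(s) (total 0); column heights now [1 1 1 1 0 0 0], max=1
Drop 2: O rot2 at col 0 lands with bottom-row=1; cleared 0 line(s) (total 0); column heights now [3 3 1 1 0 0 0], max=3
Drop 3: S rot1 at col 4 lands with bottom-row=0; cleared 0 line(s) (total 0); column heights now [3 3 1 1 3 2 0], max=3
Drop 4: L rot3 at col 0 lands with bottom-row=3; cleared 0 line(s) (total 0); column heights now [6 6 1 1 3 2 0], max=6
Drop 5: I rot0 at col 2 lands with bottom-row=3; cleared 0 line(s) (total 0); column heights now [6 6 4 4 4 4 0], max=6
Test piece O rot0 at col 4 (width 2): heights before test = [6 6 4 4 4 4 0]; fits = True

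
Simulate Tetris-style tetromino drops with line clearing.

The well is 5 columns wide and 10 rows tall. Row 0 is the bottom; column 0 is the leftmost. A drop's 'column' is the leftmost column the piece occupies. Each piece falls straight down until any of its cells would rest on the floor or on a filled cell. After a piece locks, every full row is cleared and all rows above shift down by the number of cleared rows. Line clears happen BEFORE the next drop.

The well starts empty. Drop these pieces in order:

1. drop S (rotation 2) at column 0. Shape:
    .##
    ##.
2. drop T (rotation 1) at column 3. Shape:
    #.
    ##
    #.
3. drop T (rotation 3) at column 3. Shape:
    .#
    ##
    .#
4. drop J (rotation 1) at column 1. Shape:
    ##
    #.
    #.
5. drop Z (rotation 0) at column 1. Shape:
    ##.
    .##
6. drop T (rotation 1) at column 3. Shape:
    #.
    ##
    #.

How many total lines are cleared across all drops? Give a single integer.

Answer: 0

Derivation:
Drop 1: S rot2 at col 0 lands with bottom-row=0; cleared 0 line(s) (total 0); column heights now [1 2 2 0 0], max=2
Drop 2: T rot1 at col 3 lands with bottom-row=0; cleared 0 line(s) (total 0); column heights now [1 2 2 3 2], max=3
Drop 3: T rot3 at col 3 lands with bottom-row=2; cleared 0 line(s) (total 0); column heights now [1 2 2 4 5], max=5
Drop 4: J rot1 at col 1 lands with bottom-row=2; cleared 0 line(s) (total 0); column heights now [1 5 5 4 5], max=5
Drop 5: Z rot0 at col 1 lands with bottom-row=5; cleared 0 line(s) (total 0); column heights now [1 7 7 6 5], max=7
Drop 6: T rot1 at col 3 lands with bottom-row=6; cleared 0 line(s) (total 0); column heights now [1 7 7 9 8], max=9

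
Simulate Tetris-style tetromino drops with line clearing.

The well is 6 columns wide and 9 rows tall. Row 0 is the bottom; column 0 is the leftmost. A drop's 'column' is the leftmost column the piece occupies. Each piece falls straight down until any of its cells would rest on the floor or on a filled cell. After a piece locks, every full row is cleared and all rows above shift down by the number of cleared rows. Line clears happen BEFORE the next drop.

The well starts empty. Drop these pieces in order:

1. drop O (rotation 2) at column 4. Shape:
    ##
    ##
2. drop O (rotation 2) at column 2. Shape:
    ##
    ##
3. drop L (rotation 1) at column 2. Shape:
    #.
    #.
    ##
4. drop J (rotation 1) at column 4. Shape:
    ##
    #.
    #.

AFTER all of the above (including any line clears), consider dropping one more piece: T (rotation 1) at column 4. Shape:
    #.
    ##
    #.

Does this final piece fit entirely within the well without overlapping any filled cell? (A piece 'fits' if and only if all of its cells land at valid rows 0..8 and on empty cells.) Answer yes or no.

Answer: yes

Derivation:
Drop 1: O rot2 at col 4 lands with bottom-row=0; cleared 0 line(s) (total 0); column heights now [0 0 0 0 2 2], max=2
Drop 2: O rot2 at col 2 lands with bottom-row=0; cleared 0 line(s) (total 0); column heights now [0 0 2 2 2 2], max=2
Drop 3: L rot1 at col 2 lands with bottom-row=2; cleared 0 line(s) (total 0); column heights now [0 0 5 3 2 2], max=5
Drop 4: J rot1 at col 4 lands with bottom-row=2; cleared 0 line(s) (total 0); column heights now [0 0 5 3 5 5], max=5
Test piece T rot1 at col 4 (width 2): heights before test = [0 0 5 3 5 5]; fits = True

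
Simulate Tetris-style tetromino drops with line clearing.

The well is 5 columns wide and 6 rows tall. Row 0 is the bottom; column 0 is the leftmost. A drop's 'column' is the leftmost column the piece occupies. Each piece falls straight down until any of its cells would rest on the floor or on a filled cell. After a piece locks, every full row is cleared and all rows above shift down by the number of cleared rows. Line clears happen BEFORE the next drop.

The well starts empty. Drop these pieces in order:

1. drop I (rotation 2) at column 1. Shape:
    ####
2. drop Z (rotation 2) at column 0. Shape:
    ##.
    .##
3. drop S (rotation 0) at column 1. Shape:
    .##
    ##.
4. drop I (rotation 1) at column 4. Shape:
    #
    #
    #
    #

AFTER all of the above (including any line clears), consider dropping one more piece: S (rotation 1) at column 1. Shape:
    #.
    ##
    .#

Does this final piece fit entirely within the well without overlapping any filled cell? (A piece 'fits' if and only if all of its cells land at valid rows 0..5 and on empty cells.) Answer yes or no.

Drop 1: I rot2 at col 1 lands with bottom-row=0; cleared 0 line(s) (total 0); column heights now [0 1 1 1 1], max=1
Drop 2: Z rot2 at col 0 lands with bottom-row=1; cleared 0 line(s) (total 0); column heights now [3 3 2 1 1], max=3
Drop 3: S rot0 at col 1 lands with bottom-row=3; cleared 0 line(s) (total 0); column heights now [3 4 5 5 1], max=5
Drop 4: I rot1 at col 4 lands with bottom-row=1; cleared 0 line(s) (total 0); column heights now [3 4 5 5 5], max=5
Test piece S rot1 at col 1 (width 2): heights before test = [3 4 5 5 5]; fits = False

Answer: no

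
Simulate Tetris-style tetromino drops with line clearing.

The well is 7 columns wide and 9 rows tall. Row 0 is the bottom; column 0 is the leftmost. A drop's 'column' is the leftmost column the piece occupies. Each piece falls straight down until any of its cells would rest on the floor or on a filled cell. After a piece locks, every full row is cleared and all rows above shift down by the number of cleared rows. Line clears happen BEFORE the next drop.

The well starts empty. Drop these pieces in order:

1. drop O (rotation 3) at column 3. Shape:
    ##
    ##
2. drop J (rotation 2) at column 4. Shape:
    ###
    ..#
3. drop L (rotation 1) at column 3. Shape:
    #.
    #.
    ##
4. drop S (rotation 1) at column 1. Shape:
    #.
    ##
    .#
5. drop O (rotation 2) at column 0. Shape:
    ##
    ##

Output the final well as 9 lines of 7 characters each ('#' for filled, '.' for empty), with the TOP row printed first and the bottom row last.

Answer: .......
.......
.......
...#...
##.#...
##.##..
.#..###
.####.#
..###..

Derivation:
Drop 1: O rot3 at col 3 lands with bottom-row=0; cleared 0 line(s) (total 0); column heights now [0 0 0 2 2 0 0], max=2
Drop 2: J rot2 at col 4 lands with bottom-row=1; cleared 0 line(s) (total 0); column heights now [0 0 0 2 3 3 3], max=3
Drop 3: L rot1 at col 3 lands with bottom-row=3; cleared 0 line(s) (total 0); column heights now [0 0 0 6 4 3 3], max=6
Drop 4: S rot1 at col 1 lands with bottom-row=0; cleared 0 line(s) (total 0); column heights now [0 3 2 6 4 3 3], max=6
Drop 5: O rot2 at col 0 lands with bottom-row=3; cleared 0 line(s) (total 0); column heights now [5 5 2 6 4 3 3], max=6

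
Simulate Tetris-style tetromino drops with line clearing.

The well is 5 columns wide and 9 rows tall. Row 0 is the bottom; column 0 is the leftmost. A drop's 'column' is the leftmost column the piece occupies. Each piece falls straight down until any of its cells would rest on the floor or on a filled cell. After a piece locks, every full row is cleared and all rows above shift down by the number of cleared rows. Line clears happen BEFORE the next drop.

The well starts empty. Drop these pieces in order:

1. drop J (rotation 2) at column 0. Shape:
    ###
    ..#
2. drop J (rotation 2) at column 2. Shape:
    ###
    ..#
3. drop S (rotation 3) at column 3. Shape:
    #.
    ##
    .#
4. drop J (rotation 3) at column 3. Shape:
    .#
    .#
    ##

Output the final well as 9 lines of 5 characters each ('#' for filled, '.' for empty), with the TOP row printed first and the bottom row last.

Drop 1: J rot2 at col 0 lands with bottom-row=0; cleared 0 line(s) (total 0); column heights now [2 2 2 0 0], max=2
Drop 2: J rot2 at col 2 lands with bottom-row=1; cleared 0 line(s) (total 0); column heights now [2 2 3 3 3], max=3
Drop 3: S rot3 at col 3 lands with bottom-row=3; cleared 0 line(s) (total 0); column heights now [2 2 3 6 5], max=6
Drop 4: J rot3 at col 3 lands with bottom-row=6; cleared 0 line(s) (total 0); column heights now [2 2 3 7 9], max=9

Answer: ....#
....#
...##
...#.
...##
....#
..###
###.#
..#..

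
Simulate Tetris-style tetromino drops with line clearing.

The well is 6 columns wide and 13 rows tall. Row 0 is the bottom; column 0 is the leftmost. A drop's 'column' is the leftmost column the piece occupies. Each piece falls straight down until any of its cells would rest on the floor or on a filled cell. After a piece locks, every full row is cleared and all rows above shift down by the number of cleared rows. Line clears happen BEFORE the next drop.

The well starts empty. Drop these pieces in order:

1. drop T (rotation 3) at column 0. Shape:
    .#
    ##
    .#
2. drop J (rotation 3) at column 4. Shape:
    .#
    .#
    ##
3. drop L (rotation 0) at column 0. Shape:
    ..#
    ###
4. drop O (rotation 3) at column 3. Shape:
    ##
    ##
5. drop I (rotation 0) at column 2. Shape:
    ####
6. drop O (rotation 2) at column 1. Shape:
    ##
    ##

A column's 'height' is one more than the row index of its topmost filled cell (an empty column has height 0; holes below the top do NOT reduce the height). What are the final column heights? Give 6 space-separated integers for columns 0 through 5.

Answer: 4 8 8 6 6 6

Derivation:
Drop 1: T rot3 at col 0 lands with bottom-row=0; cleared 0 line(s) (total 0); column heights now [2 3 0 0 0 0], max=3
Drop 2: J rot3 at col 4 lands with bottom-row=0; cleared 0 line(s) (total 0); column heights now [2 3 0 0 1 3], max=3
Drop 3: L rot0 at col 0 lands with bottom-row=3; cleared 0 line(s) (total 0); column heights now [4 4 5 0 1 3], max=5
Drop 4: O rot3 at col 3 lands with bottom-row=1; cleared 0 line(s) (total 0); column heights now [4 4 5 3 3 3], max=5
Drop 5: I rot0 at col 2 lands with bottom-row=5; cleared 0 line(s) (total 0); column heights now [4 4 6 6 6 6], max=6
Drop 6: O rot2 at col 1 lands with bottom-row=6; cleared 0 line(s) (total 0); column heights now [4 8 8 6 6 6], max=8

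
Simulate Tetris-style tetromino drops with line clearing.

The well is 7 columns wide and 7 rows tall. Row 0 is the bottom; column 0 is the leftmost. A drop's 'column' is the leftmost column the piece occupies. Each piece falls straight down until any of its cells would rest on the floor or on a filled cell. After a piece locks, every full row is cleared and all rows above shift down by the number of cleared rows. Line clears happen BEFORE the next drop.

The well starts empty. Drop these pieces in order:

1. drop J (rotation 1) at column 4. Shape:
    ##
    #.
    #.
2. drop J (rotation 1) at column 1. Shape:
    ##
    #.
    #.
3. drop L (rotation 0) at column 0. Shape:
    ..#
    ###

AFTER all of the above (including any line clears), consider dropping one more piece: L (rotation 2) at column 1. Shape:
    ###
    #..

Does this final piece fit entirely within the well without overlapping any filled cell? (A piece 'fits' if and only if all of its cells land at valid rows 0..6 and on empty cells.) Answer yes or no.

Answer: yes

Derivation:
Drop 1: J rot1 at col 4 lands with bottom-row=0; cleared 0 line(s) (total 0); column heights now [0 0 0 0 3 3 0], max=3
Drop 2: J rot1 at col 1 lands with bottom-row=0; cleared 0 line(s) (total 0); column heights now [0 3 3 0 3 3 0], max=3
Drop 3: L rot0 at col 0 lands with bottom-row=3; cleared 0 line(s) (total 0); column heights now [4 4 5 0 3 3 0], max=5
Test piece L rot2 at col 1 (width 3): heights before test = [4 4 5 0 3 3 0]; fits = True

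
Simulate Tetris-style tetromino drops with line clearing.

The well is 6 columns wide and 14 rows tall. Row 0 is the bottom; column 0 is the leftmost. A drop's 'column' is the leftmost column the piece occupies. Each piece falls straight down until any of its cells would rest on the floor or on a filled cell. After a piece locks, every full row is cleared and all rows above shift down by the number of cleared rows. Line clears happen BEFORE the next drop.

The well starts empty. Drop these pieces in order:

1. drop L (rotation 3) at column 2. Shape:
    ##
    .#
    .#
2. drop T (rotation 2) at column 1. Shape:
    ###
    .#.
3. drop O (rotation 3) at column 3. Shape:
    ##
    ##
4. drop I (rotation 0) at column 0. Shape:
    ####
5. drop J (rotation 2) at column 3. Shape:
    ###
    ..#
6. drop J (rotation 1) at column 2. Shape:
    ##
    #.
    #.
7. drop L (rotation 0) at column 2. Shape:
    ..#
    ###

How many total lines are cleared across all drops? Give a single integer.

Answer: 0

Derivation:
Drop 1: L rot3 at col 2 lands with bottom-row=0; cleared 0 line(s) (total 0); column heights now [0 0 3 3 0 0], max=3
Drop 2: T rot2 at col 1 lands with bottom-row=3; cleared 0 line(s) (total 0); column heights now [0 5 5 5 0 0], max=5
Drop 3: O rot3 at col 3 lands with bottom-row=5; cleared 0 line(s) (total 0); column heights now [0 5 5 7 7 0], max=7
Drop 4: I rot0 at col 0 lands with bottom-row=7; cleared 0 line(s) (total 0); column heights now [8 8 8 8 7 0], max=8
Drop 5: J rot2 at col 3 lands with bottom-row=7; cleared 0 line(s) (total 0); column heights now [8 8 8 9 9 9], max=9
Drop 6: J rot1 at col 2 lands with bottom-row=8; cleared 0 line(s) (total 0); column heights now [8 8 11 11 9 9], max=11
Drop 7: L rot0 at col 2 lands with bottom-row=11; cleared 0 line(s) (total 0); column heights now [8 8 12 12 13 9], max=13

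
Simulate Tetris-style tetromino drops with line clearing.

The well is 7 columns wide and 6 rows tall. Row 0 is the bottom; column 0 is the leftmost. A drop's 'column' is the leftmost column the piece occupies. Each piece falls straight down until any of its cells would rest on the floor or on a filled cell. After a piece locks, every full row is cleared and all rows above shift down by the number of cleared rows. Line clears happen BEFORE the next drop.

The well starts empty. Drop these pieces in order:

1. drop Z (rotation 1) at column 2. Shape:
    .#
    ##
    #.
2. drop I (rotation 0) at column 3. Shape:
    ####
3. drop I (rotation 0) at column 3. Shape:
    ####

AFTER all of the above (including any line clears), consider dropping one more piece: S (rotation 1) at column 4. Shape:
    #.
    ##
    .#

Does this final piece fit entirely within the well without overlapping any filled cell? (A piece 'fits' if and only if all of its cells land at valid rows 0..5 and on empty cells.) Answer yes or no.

Answer: no

Derivation:
Drop 1: Z rot1 at col 2 lands with bottom-row=0; cleared 0 line(s) (total 0); column heights now [0 0 2 3 0 0 0], max=3
Drop 2: I rot0 at col 3 lands with bottom-row=3; cleared 0 line(s) (total 0); column heights now [0 0 2 4 4 4 4], max=4
Drop 3: I rot0 at col 3 lands with bottom-row=4; cleared 0 line(s) (total 0); column heights now [0 0 2 5 5 5 5], max=5
Test piece S rot1 at col 4 (width 2): heights before test = [0 0 2 5 5 5 5]; fits = False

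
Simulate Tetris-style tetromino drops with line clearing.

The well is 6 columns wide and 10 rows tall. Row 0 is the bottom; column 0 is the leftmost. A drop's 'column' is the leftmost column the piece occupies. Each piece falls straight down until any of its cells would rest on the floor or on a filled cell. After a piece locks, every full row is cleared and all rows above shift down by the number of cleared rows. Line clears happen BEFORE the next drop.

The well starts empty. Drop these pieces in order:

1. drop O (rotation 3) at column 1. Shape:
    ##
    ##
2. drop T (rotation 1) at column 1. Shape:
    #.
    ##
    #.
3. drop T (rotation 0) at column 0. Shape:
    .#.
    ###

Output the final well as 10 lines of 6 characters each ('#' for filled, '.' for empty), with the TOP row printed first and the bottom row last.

Drop 1: O rot3 at col 1 lands with bottom-row=0; cleared 0 line(s) (total 0); column heights now [0 2 2 0 0 0], max=2
Drop 2: T rot1 at col 1 lands with bottom-row=2; cleared 0 line(s) (total 0); column heights now [0 5 4 0 0 0], max=5
Drop 3: T rot0 at col 0 lands with bottom-row=5; cleared 0 line(s) (total 0); column heights now [6 7 6 0 0 0], max=7

Answer: ......
......
......
.#....
###...
.#....
.##...
.#....
.##...
.##...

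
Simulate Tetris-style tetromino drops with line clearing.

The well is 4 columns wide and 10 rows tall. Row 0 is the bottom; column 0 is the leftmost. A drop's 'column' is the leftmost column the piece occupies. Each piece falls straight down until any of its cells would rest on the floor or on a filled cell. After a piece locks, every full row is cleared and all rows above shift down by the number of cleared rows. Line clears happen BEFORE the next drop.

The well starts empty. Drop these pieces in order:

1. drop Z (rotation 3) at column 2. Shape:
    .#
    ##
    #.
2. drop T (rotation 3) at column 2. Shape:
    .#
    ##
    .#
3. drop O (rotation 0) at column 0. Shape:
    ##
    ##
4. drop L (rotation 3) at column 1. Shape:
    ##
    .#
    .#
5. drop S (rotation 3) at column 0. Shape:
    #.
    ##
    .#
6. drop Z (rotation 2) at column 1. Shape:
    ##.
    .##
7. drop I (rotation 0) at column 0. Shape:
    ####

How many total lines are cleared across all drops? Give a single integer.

Answer: 3

Derivation:
Drop 1: Z rot3 at col 2 lands with bottom-row=0; cleared 0 line(s) (total 0); column heights now [0 0 2 3], max=3
Drop 2: T rot3 at col 2 lands with bottom-row=3; cleared 0 line(s) (total 0); column heights now [0 0 5 6], max=6
Drop 3: O rot0 at col 0 lands with bottom-row=0; cleared 1 line(s) (total 1); column heights now [1 1 4 5], max=5
Drop 4: L rot3 at col 1 lands with bottom-row=4; cleared 0 line(s) (total 1); column heights now [1 7 7 5], max=7
Drop 5: S rot3 at col 0 lands with bottom-row=7; cleared 0 line(s) (total 1); column heights now [10 9 7 5], max=10
Drop 6: Z rot2 at col 1 lands with bottom-row=8; cleared 1 line(s) (total 2); column heights now [9 9 9 5], max=9
Drop 7: I rot0 at col 0 lands with bottom-row=9; cleared 1 line(s) (total 3); column heights now [9 9 9 5], max=9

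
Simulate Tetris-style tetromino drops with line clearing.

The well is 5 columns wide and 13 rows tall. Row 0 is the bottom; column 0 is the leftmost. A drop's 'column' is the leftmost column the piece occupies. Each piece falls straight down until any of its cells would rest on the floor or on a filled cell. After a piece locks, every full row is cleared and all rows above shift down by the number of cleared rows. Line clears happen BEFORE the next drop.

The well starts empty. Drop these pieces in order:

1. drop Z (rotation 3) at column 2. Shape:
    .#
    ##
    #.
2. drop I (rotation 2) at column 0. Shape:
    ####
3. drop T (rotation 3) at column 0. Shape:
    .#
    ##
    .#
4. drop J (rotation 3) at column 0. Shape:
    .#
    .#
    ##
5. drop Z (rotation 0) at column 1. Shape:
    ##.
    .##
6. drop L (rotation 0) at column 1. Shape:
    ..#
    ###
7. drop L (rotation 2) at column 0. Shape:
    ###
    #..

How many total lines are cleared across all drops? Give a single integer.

Answer: 0

Derivation:
Drop 1: Z rot3 at col 2 lands with bottom-row=0; cleared 0 line(s) (total 0); column heights now [0 0 2 3 0], max=3
Drop 2: I rot2 at col 0 lands with bottom-row=3; cleared 0 line(s) (total 0); column heights now [4 4 4 4 0], max=4
Drop 3: T rot3 at col 0 lands with bottom-row=4; cleared 0 line(s) (total 0); column heights now [6 7 4 4 0], max=7
Drop 4: J rot3 at col 0 lands with bottom-row=7; cleared 0 line(s) (total 0); column heights now [8 10 4 4 0], max=10
Drop 5: Z rot0 at col 1 lands with bottom-row=9; cleared 0 line(s) (total 0); column heights now [8 11 11 10 0], max=11
Drop 6: L rot0 at col 1 lands with bottom-row=11; cleared 0 line(s) (total 0); column heights now [8 12 12 13 0], max=13
Drop 7: L rot2 at col 0 lands with bottom-row=11; cleared 0 line(s) (total 0); column heights now [13 13 13 13 0], max=13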